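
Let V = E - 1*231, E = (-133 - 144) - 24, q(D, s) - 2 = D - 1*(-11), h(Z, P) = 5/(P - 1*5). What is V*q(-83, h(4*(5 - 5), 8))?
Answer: 37240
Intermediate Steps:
h(Z, P) = 5/(-5 + P) (h(Z, P) = 5/(P - 5) = 5/(-5 + P))
q(D, s) = 13 + D (q(D, s) = 2 + (D - 1*(-11)) = 2 + (D + 11) = 2 + (11 + D) = 13 + D)
E = -301 (E = -277 - 24 = -301)
V = -532 (V = -301 - 1*231 = -301 - 231 = -532)
V*q(-83, h(4*(5 - 5), 8)) = -532*(13 - 83) = -532*(-70) = 37240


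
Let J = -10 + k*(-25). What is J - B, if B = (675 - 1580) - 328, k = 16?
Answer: 823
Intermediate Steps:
B = -1233 (B = -905 - 328 = -1233)
J = -410 (J = -10 + 16*(-25) = -10 - 400 = -410)
J - B = -410 - 1*(-1233) = -410 + 1233 = 823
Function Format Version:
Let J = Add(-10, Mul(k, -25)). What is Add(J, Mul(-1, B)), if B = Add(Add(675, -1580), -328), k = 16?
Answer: 823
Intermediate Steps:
B = -1233 (B = Add(-905, -328) = -1233)
J = -410 (J = Add(-10, Mul(16, -25)) = Add(-10, -400) = -410)
Add(J, Mul(-1, B)) = Add(-410, Mul(-1, -1233)) = Add(-410, 1233) = 823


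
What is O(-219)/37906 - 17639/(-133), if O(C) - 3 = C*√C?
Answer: 668624333/5041498 - 219*I*√219/37906 ≈ 132.62 - 0.085498*I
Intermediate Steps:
O(C) = 3 + C^(3/2) (O(C) = 3 + C*√C = 3 + C^(3/2))
O(-219)/37906 - 17639/(-133) = (3 + (-219)^(3/2))/37906 - 17639/(-133) = (3 - 219*I*√219)*(1/37906) - 17639*(-1/133) = (3/37906 - 219*I*√219/37906) + 17639/133 = 668624333/5041498 - 219*I*√219/37906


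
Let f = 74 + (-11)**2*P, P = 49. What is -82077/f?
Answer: -27359/2001 ≈ -13.673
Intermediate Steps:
f = 6003 (f = 74 + (-11)**2*49 = 74 + 121*49 = 74 + 5929 = 6003)
-82077/f = -82077/6003 = -82077*1/6003 = -27359/2001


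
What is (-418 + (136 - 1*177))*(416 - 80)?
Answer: -154224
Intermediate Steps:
(-418 + (136 - 1*177))*(416 - 80) = (-418 + (136 - 177))*336 = (-418 - 41)*336 = -459*336 = -154224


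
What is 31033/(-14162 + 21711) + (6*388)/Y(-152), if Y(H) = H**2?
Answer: 91820063/21801512 ≈ 4.2116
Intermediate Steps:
31033/(-14162 + 21711) + (6*388)/Y(-152) = 31033/(-14162 + 21711) + (6*388)/((-152)**2) = 31033/7549 + 2328/23104 = 31033*(1/7549) + 2328*(1/23104) = 31033/7549 + 291/2888 = 91820063/21801512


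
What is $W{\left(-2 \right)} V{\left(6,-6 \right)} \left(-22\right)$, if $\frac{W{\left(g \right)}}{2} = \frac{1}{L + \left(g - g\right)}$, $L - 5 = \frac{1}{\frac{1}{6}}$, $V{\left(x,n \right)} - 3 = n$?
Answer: $12$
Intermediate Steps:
$V{\left(x,n \right)} = 3 + n$
$L = 11$ ($L = 5 + \frac{1}{\frac{1}{6}} = 5 + 6 = 11$)
$W{\left(g \right)} = \frac{2}{11}$ ($W{\left(g \right)} = \frac{2}{11 + \left(g - g\right)} = \frac{2}{11 + 0} = \frac{2}{11}$)
$W{\left(-2 \right)} V{\left(6,-6 \right)} \left(-22\right) = \frac{2 \left(3 - 6\right)}{11} \left(-22\right) = \frac{2}{11} \left(-3\right) \left(-22\right) = \left(- \frac{6}{11}\right) \left(-22\right) = 12$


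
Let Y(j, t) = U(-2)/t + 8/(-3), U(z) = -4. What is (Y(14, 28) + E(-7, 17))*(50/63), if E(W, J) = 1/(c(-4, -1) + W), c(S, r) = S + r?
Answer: -225/98 ≈ -2.2959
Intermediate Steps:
Y(j, t) = -8/3 - 4/t (Y(j, t) = -4/t + 8/(-3) = -4/t + 8*(-⅓) = -4/t - 8/3 = -8/3 - 4/t)
E(W, J) = 1/(-5 + W) (E(W, J) = 1/((-4 - 1) + W) = 1/(-5 + W))
(Y(14, 28) + E(-7, 17))*(50/63) = ((-8/3 - 4/28) + 1/(-5 - 7))*(50/63) = ((-8/3 - 4*1/28) + 1/(-12))*(50*(1/63)) = ((-8/3 - ⅐) - 1/12)*(50/63) = (-59/21 - 1/12)*(50/63) = -81/28*50/63 = -225/98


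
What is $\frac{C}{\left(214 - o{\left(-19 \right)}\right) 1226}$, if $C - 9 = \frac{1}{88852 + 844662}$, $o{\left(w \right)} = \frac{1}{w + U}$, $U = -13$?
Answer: $\frac{67213016}{1959649858809} \approx 3.4298 \cdot 10^{-5}$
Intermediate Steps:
$o{\left(w \right)} = \frac{1}{-13 + w}$ ($o{\left(w \right)} = \frac{1}{w - 13} = \frac{1}{-13 + w}$)
$C = \frac{8401627}{933514}$ ($C = 9 + \frac{1}{88852 + 844662} = 9 + \frac{1}{933514} = \frac{8401627}{933514} \approx 9.0$)
$\frac{C}{\left(214 - o{\left(-19 \right)}\right) 1226} = \frac{8401627}{933514 \left(214 - \frac{1}{-13 - 19}\right) 1226} = \frac{8401627}{933514 \left(214 - \frac{1}{-32}\right) 1226} = \frac{8401627}{933514 \left(214 - - \frac{1}{32}\right) 1226} = \frac{8401627}{933514 \left(214 + \frac{1}{32}\right) 1226} = \frac{8401627}{933514 \cdot \frac{6849}{32} \cdot 1226} = \frac{8401627}{933514 \cdot \frac{4198437}{16}} = \frac{8401627}{933514} \cdot \frac{16}{4198437} = \frac{67213016}{1959649858809}$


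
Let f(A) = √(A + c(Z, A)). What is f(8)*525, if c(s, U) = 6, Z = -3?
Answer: 525*√14 ≈ 1964.4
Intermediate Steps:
f(A) = √(6 + A) (f(A) = √(A + 6) = √(6 + A))
f(8)*525 = √(6 + 8)*525 = √14*525 = 525*√14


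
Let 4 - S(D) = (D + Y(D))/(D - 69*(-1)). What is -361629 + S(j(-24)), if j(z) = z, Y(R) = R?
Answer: -5424359/15 ≈ -3.6162e+5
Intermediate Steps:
S(D) = 4 - 2*D/(69 + D) (S(D) = 4 - (D + D)/(D - 69*(-1)) = 4 - 2*D/(D + 69) = 4 - 2*D/(69 + D))
-361629 + S(j(-24)) = -361629 + 2*(138 - 24)/(69 - 24) = -361629 + 2*114/45 = -361629 + 2*(1/45)*114 = -361629 + 76/15 = -5424359/15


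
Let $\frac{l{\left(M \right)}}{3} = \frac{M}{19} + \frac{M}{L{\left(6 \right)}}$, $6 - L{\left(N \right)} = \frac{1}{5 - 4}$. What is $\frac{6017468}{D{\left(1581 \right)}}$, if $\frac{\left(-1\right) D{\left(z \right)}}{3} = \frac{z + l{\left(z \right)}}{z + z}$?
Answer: $- \frac{1143318920}{501} \approx -2.2821 \cdot 10^{6}$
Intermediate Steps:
$L{\left(N \right)} = 5$ ($L{\left(N \right)} = 6 - \frac{1}{5 - 4} = 6 - 1^{-1} = 6 - 1 = 5$)
$l{\left(M \right)} = \frac{72 M}{95}$ ($l{\left(M \right)} = 3 \left(\frac{M}{19} + \frac{M}{5}\right) = 3 \frac{24 M}{95} = \frac{72 M}{95}$)
$D{\left(z \right)} = - \frac{501}{190}$ ($D{\left(z \right)} = - 3 \frac{z + \frac{72 z}{95}}{z + z} = - 3 \frac{\frac{167}{95} z}{2 z} = - 3 \frac{167 z}{95} \frac{1}{2 z} = \left(-3\right) \frac{167}{190} = - \frac{501}{190}$)
$\frac{6017468}{D{\left(1581 \right)}} = \frac{6017468}{- \frac{501}{190}} = 6017468 \left(- \frac{190}{501}\right) = - \frac{1143318920}{501}$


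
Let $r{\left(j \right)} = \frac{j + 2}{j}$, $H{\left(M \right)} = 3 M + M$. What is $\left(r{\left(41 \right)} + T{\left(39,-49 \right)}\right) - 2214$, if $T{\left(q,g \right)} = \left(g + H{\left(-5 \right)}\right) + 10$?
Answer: $- \frac{93150}{41} \approx -2272.0$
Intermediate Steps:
$H{\left(M \right)} = 4 M$
$r{\left(j \right)} = \frac{2 + j}{j}$
$T{\left(q,g \right)} = -10 + g$ ($T{\left(q,g \right)} = \left(g + 4 \left(-5\right)\right) + 10 = \left(g - 20\right) + 10 = \left(-20 + g\right) + 10 = -10 + g$)
$\left(r{\left(41 \right)} + T{\left(39,-49 \right)}\right) - 2214 = \left(\frac{2 + 41}{41} - 59\right) - 2214 = \left(\frac{1}{41} \cdot 43 - 59\right) - 2214 = \left(\frac{43}{41} - 59\right) - 2214 = - \frac{2376}{41} - 2214 = - \frac{93150}{41}$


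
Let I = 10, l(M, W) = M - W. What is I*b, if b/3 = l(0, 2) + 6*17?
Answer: 3000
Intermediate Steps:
b = 300 (b = 3*((0 - 1*2) + 6*17) = 3*((0 - 2) + 102) = 3*(-2 + 102) = 3*100 = 300)
I*b = 10*300 = 3000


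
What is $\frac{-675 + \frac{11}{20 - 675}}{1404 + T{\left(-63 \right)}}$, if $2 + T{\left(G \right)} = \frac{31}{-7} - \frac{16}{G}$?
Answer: $- \frac{27854568}{57681265} \approx -0.4829$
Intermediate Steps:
$T{\left(G \right)} = - \frac{45}{7} - \frac{16}{G}$ ($T{\left(G \right)} = -2 + \left(\frac{31}{-7} - \frac{16}{G}\right) = -2 + \left(31 \left(- \frac{1}{7}\right) - \frac{16}{G}\right) = -2 - \left(\frac{31}{7} + \frac{16}{G}\right) = - \frac{45}{7} - \frac{16}{G}$)
$\frac{-675 + \frac{11}{20 - 675}}{1404 + T{\left(-63 \right)}} = \frac{-675 + \frac{11}{20 - 675}}{1404 - \left(\frac{45}{7} + \frac{16}{-63}\right)} = \frac{-675 + \frac{11}{20 - 675}}{1404 - \frac{389}{63}} = \frac{-675 + \frac{11}{-655}}{1404 + \left(- \frac{45}{7} + \frac{16}{63}\right)} = \frac{-675 + 11 \left(- \frac{1}{655}\right)}{1404 - \frac{389}{63}} = \frac{-675 - \frac{11}{655}}{\frac{88063}{63}} = \left(- \frac{442136}{655}\right) \frac{63}{88063} = - \frac{27854568}{57681265}$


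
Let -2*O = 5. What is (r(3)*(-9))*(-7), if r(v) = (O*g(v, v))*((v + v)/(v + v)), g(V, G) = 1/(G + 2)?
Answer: -63/2 ≈ -31.500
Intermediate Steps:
g(V, G) = 1/(2 + G)
O = -5/2 (O = -½*5 = -5/2 ≈ -2.5000)
r(v) = -5/(2*(2 + v)) (r(v) = (-5/(2*(2 + v)))*((v + v)/(v + v)) = (-5/(2*(2 + v)))*((2*v)/((2*v))) = (-5/(2*(2 + v)))*((2*v)*(1/(2*v))) = -5/(2*(2 + v))*1 = -5/(2*(2 + v)))
(r(3)*(-9))*(-7) = (-5/(4 + 2*3)*(-9))*(-7) = (-5/(4 + 6)*(-9))*(-7) = (-5/10*(-9))*(-7) = (-5*⅒*(-9))*(-7) = -½*(-9)*(-7) = (9/2)*(-7) = -63/2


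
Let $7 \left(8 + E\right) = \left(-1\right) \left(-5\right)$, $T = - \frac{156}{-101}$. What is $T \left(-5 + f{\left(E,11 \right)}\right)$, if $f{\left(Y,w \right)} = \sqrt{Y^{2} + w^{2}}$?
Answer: $- \frac{780}{101} + \frac{156 \sqrt{8530}}{707} \approx 12.656$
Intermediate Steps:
$T = \frac{156}{101}$ ($T = \left(-156\right) \left(- \frac{1}{101}\right) = \frac{156}{101} \approx 1.5446$)
$E = - \frac{51}{7}$ ($E = -8 + \frac{\left(-1\right) \left(-5\right)}{7} = -8 + \frac{1}{7} \cdot 5 = -8 + \frac{5}{7} = - \frac{51}{7} \approx -7.2857$)
$T \left(-5 + f{\left(E,11 \right)}\right) = \frac{156 \left(-5 + \sqrt{\left(- \frac{51}{7}\right)^{2} + 11^{2}}\right)}{101} = \frac{156 \left(-5 + \sqrt{\frac{2601}{49} + 121}\right)}{101} = \frac{156 \left(-5 + \sqrt{\frac{8530}{49}}\right)}{101} = \frac{156 \left(-5 + \frac{\sqrt{8530}}{7}\right)}{101} = - \frac{780}{101} + \frac{156 \sqrt{8530}}{707}$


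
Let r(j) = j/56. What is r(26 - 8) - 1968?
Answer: -55095/28 ≈ -1967.7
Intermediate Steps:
r(j) = j/56 (r(j) = j*(1/56) = j/56)
r(26 - 8) - 1968 = (26 - 8)/56 - 1968 = (1/56)*18 - 1968 = 9/28 - 1968 = -55095/28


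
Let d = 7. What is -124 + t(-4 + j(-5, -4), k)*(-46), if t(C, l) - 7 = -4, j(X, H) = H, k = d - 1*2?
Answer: -262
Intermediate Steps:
k = 5 (k = 7 - 1*2 = 7 - 2 = 5)
t(C, l) = 3 (t(C, l) = 7 - 4 = 3)
-124 + t(-4 + j(-5, -4), k)*(-46) = -124 + 3*(-46) = -124 - 138 = -262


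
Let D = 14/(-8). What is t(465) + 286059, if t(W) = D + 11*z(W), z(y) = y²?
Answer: 10658129/4 ≈ 2.6645e+6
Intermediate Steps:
D = -7/4 (D = 14*(-⅛) = -7/4 ≈ -1.7500)
t(W) = -7/4 + 11*W²
t(465) + 286059 = (-7/4 + 11*465²) + 286059 = (-7/4 + 11*216225) + 286059 = (-7/4 + 2378475) + 286059 = 9513893/4 + 286059 = 10658129/4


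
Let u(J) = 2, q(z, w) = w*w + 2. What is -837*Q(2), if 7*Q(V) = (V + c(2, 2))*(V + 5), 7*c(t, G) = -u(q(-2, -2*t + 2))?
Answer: -10044/7 ≈ -1434.9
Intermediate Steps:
q(z, w) = 2 + w² (q(z, w) = w² + 2 = 2 + w²)
c(t, G) = -2/7 (c(t, G) = (-1*2)/7 = (⅐)*(-2) = -2/7)
Q(V) = (5 + V)*(-2/7 + V)/7 (Q(V) = ((V - 2/7)*(V + 5))/7 = ((-2/7 + V)*(5 + V))/7 = ((5 + V)*(-2/7 + V))/7 = (5 + V)*(-2/7 + V)/7)
-837*Q(2) = -837*(-10/49 + (⅐)*2² + (33/49)*2) = -837*(-10/49 + (⅐)*4 + 66/49) = -837*(-10/49 + 4/7 + 66/49) = -837*12/7 = -10044/7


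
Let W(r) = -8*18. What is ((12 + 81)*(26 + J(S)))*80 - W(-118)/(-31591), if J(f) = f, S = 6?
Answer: 7521185136/31591 ≈ 2.3808e+5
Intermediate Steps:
W(r) = -144
((12 + 81)*(26 + J(S)))*80 - W(-118)/(-31591) = ((12 + 81)*(26 + 6))*80 - (-144)/(-31591) = (93*32)*80 - (-144)*(-1)/31591 = 2976*80 - 1*144/31591 = 238080 - 144/31591 = 7521185136/31591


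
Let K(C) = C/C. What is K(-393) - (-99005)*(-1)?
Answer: -99004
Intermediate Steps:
K(C) = 1
K(-393) - (-99005)*(-1) = 1 - (-99005)*(-1) = 1 - 1*99005 = 1 - 99005 = -99004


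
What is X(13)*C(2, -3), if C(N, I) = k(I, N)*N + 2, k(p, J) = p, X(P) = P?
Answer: -52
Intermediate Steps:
C(N, I) = 2 + I*N (C(N, I) = I*N + 2 = 2 + I*N)
X(13)*C(2, -3) = 13*(2 - 3*2) = 13*(2 - 6) = 13*(-4) = -52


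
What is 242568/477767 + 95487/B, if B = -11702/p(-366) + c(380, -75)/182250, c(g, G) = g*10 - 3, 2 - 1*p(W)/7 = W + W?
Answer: -21359290781226722274/504803957316119 ≈ -42312.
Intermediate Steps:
p(W) = 14 - 14*W (p(W) = 14 - 7*(W + W) = 14 - 14*W)
c(g, G) = -3 + 10*g (c(g, G) = 10*g - 3 = -3 + 10*g)
B = -1056590257/468200250 (B = -11702/(14 - 14*(-366)) + (-3 + 10*380)/182250 = -11702/(14 + 5124) + (-3 + 3800)*(1/182250) = -11702/5138 + 3797*(1/182250) = -11702*1/5138 + 3797/182250 = -5851/2569 + 3797/182250 = -1056590257/468200250 ≈ -2.2567)
242568/477767 + 95487/B = 242568/477767 + 95487/(-1056590257/468200250) = 242568*(1/477767) + 95487*(-468200250/1056590257) = 242568/477767 - 44707037271750/1056590257 = -21359290781226722274/504803957316119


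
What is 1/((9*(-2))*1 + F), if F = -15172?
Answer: -1/15190 ≈ -6.5833e-5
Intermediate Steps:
1/((9*(-2))*1 + F) = 1/((9*(-2))*1 - 15172) = 1/(-18*1 - 15172) = 1/(-18 - 15172) = 1/(-15190) = -1/15190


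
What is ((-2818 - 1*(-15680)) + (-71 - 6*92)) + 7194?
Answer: 19433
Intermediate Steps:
((-2818 - 1*(-15680)) + (-71 - 6*92)) + 7194 = ((-2818 + 15680) + (-71 - 552)) + 7194 = (12862 - 623) + 7194 = 12239 + 7194 = 19433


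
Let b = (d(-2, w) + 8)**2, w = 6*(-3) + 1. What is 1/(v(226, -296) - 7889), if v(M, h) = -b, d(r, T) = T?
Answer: -1/7970 ≈ -0.00012547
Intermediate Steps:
w = -17 (w = -18 + 1 = -17)
b = 81 (b = (-17 + 8)**2 = (-9)**2 = 81)
v(M, h) = -81 (v(M, h) = -1*81 = -81)
1/(v(226, -296) - 7889) = 1/(-81 - 7889) = 1/(-7970) = -1/7970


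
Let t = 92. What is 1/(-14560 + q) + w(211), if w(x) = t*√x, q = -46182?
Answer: -1/60742 + 92*√211 ≈ 1336.4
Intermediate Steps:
w(x) = 92*√x
1/(-14560 + q) + w(211) = 1/(-14560 - 46182) + 92*√211 = 1/(-60742) + 92*√211 = -1/60742 + 92*√211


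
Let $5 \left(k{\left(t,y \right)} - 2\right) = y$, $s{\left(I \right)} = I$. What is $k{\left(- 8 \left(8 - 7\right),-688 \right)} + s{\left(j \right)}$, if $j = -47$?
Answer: $- \frac{913}{5} \approx -182.6$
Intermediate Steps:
$k{\left(t,y \right)} = 2 + \frac{y}{5}$
$k{\left(- 8 \left(8 - 7\right),-688 \right)} + s{\left(j \right)} = \left(2 + \frac{1}{5} \left(-688\right)\right) - 47 = \left(2 - \frac{688}{5}\right) - 47 = - \frac{678}{5} - 47 = - \frac{913}{5}$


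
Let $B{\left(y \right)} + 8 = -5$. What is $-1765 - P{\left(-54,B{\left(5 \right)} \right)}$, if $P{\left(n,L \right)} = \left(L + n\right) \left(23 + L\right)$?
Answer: $-1095$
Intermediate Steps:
$B{\left(y \right)} = -13$ ($B{\left(y \right)} = -8 - 5 = -13$)
$P{\left(n,L \right)} = \left(23 + L\right) \left(L + n\right)$
$-1765 - P{\left(-54,B{\left(5 \right)} \right)} = -1765 - \left(\left(-13\right)^{2} + 23 \left(-13\right) + 23 \left(-54\right) - -702\right) = -1765 - \left(169 - 299 - 1242 + 702\right) = -1765 - -670 = -1765 + 670 = -1095$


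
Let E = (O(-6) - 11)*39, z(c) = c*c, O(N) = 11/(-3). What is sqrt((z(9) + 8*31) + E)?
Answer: 9*I*sqrt(3) ≈ 15.588*I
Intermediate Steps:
O(N) = -11/3 (O(N) = 11*(-1/3) = -11/3)
z(c) = c**2
E = -572 (E = (-11/3 - 11)*39 = -44/3*39 = -572)
sqrt((z(9) + 8*31) + E) = sqrt((9**2 + 8*31) - 572) = sqrt((81 + 248) - 572) = sqrt(329 - 572) = sqrt(-243) = 9*I*sqrt(3)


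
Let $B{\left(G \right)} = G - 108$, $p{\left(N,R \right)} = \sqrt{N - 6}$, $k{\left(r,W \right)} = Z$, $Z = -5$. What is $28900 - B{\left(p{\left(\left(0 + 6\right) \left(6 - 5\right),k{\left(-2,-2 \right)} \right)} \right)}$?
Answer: $29008$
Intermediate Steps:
$k{\left(r,W \right)} = -5$
$p{\left(N,R \right)} = \sqrt{-6 + N}$
$B{\left(G \right)} = -108 + G$
$28900 - B{\left(p{\left(\left(0 + 6\right) \left(6 - 5\right),k{\left(-2,-2 \right)} \right)} \right)} = 28900 - \left(-108 + \sqrt{-6 + \left(0 + 6\right) \left(6 - 5\right)}\right) = 28900 - \left(-108 + \sqrt{-6 + 6 \cdot 1}\right) = 28900 - \left(-108 + \sqrt{-6 + 6}\right) = 28900 - \left(-108 + \sqrt{0}\right) = 28900 - \left(-108 + 0\right) = 28900 - -108 = 28900 + 108 = 29008$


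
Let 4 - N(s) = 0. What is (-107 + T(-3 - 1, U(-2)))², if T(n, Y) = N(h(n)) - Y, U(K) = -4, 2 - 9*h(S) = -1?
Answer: 9801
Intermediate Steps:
h(S) = ⅓ (h(S) = 2/9 - ⅑*(-1) = 2/9 + ⅑ = ⅓)
N(s) = 4 (N(s) = 4 - 1*0 = 4 + 0 = 4)
T(n, Y) = 4 - Y
(-107 + T(-3 - 1, U(-2)))² = (-107 + (4 - 1*(-4)))² = (-107 + (4 + 4))² = (-107 + 8)² = (-99)² = 9801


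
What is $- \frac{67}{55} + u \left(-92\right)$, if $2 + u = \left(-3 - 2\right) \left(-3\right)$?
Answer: $- \frac{65847}{55} \approx -1197.2$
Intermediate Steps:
$u = 13$ ($u = -2 + \left(-3 - 2\right) \left(-3\right) = -2 - -15 = -2 + 15 = 13$)
$- \frac{67}{55} + u \left(-92\right) = - \frac{67}{55} + 13 \left(-92\right) = \left(-67\right) \frac{1}{55} - 1196 = - \frac{67}{55} - 1196 = - \frac{65847}{55}$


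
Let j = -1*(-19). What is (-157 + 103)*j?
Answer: -1026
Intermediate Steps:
j = 19
(-157 + 103)*j = (-157 + 103)*19 = -54*19 = -1026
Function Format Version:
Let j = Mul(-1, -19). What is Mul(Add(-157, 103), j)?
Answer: -1026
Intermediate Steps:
j = 19
Mul(Add(-157, 103), j) = Mul(Add(-157, 103), 19) = Mul(-54, 19) = -1026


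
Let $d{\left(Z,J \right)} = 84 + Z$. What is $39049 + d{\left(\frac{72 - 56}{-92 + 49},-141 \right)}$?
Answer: $\frac{1682703}{43} \approx 39133.0$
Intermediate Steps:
$39049 + d{\left(\frac{72 - 56}{-92 + 49},-141 \right)} = 39049 + \left(84 + \frac{72 - 56}{-92 + 49}\right) = 39049 + \left(84 + \frac{16}{-43}\right) = 39049 + \left(84 + 16 \left(- \frac{1}{43}\right)\right) = 39049 + \left(84 - \frac{16}{43}\right) = 39049 + \frac{3596}{43} = \frac{1682703}{43}$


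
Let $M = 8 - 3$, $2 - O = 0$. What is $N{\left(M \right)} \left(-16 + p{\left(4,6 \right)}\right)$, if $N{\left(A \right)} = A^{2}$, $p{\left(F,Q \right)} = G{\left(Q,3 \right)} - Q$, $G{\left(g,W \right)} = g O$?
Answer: $-250$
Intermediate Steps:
$O = 2$ ($O = 2 - 0 = 2 + 0 = 2$)
$G{\left(g,W \right)} = 2 g$ ($G{\left(g,W \right)} = g 2 = 2 g$)
$p{\left(F,Q \right)} = Q$ ($p{\left(F,Q \right)} = 2 Q - Q = Q$)
$M = 5$ ($M = 8 - 3 = 5$)
$N{\left(M \right)} \left(-16 + p{\left(4,6 \right)}\right) = 5^{2} \left(-16 + 6\right) = 25 \left(-10\right) = -250$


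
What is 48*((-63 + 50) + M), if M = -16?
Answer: -1392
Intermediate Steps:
48*((-63 + 50) + M) = 48*((-63 + 50) - 16) = 48*(-13 - 16) = 48*(-29) = -1392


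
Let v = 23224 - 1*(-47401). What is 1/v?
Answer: 1/70625 ≈ 1.4159e-5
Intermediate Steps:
v = 70625 (v = 23224 + 47401 = 70625)
1/v = 1/70625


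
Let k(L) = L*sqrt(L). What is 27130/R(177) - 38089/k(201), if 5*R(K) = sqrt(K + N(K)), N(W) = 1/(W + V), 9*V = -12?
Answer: -38089*sqrt(201)/40401 + 67825*sqrt(49159614)/46641 ≈ 10183.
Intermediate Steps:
V = -4/3 (V = (1/9)*(-12) = -4/3 ≈ -1.3333)
k(L) = L**(3/2)
N(W) = 1/(-4/3 + W) (N(W) = 1/(W - 4/3) = 1/(-4/3 + W))
R(K) = sqrt(K + 3/(-4 + 3*K))/5
27130/R(177) - 38089/k(201) = 27130/((sqrt((3 + 177*(-4 + 3*177))/(-4 + 3*177))/5)) - 38089*sqrt(201)/40401 = 27130/((sqrt((3 + 177*(-4 + 531))/(-4 + 531))/5)) - 38089*sqrt(201)/40401 = 27130/((sqrt((3 + 177*527)/527)/5)) - 38089*sqrt(201)/40401 = 27130/((sqrt((3 + 93279)/527)/5)) - 38089*sqrt(201)/40401 = 27130/((sqrt((1/527)*93282)/5)) - 38089*sqrt(201)/40401 = 27130/((sqrt(93282/527)/5)) - 38089*sqrt(201)/40401 = 27130/(((sqrt(49159614)/527)/5)) - 38089*sqrt(201)/40401 = 27130/((sqrt(49159614)/2635)) - 38089*sqrt(201)/40401 = 27130*(5*sqrt(49159614)/93282) - 38089*sqrt(201)/40401 = 67825*sqrt(49159614)/46641 - 38089*sqrt(201)/40401 = -38089*sqrt(201)/40401 + 67825*sqrt(49159614)/46641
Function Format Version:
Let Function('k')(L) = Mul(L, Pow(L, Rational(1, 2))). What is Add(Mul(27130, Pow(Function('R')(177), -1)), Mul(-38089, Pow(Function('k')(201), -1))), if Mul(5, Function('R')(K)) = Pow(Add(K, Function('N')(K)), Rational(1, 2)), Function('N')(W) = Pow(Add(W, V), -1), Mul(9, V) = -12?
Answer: Add(Mul(Rational(-38089, 40401), Pow(201, Rational(1, 2))), Mul(Rational(67825, 46641), Pow(49159614, Rational(1, 2)))) ≈ 10183.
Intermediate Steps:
V = Rational(-4, 3) (V = Mul(Rational(1, 9), -12) = Rational(-4, 3) ≈ -1.3333)
Function('k')(L) = Pow(L, Rational(3, 2))
Function('N')(W) = Pow(Add(Rational(-4, 3), W), -1) (Function('N')(W) = Pow(Add(W, Rational(-4, 3)), -1) = Pow(Add(Rational(-4, 3), W), -1))
Function('R')(K) = Mul(Rational(1, 5), Pow(Add(K, Mul(3, Pow(Add(-4, Mul(3, K)), -1))), Rational(1, 2)))
Add(Mul(27130, Pow(Function('R')(177), -1)), Mul(-38089, Pow(Function('k')(201), -1))) = Add(Mul(27130, Pow(Mul(Rational(1, 5), Pow(Mul(Pow(Add(-4, Mul(3, 177)), -1), Add(3, Mul(177, Add(-4, Mul(3, 177))))), Rational(1, 2))), -1)), Mul(-38089, Pow(Pow(201, Rational(3, 2)), -1))) = Add(Mul(27130, Pow(Mul(Rational(1, 5), Pow(Mul(Pow(Add(-4, 531), -1), Add(3, Mul(177, Add(-4, 531)))), Rational(1, 2))), -1)), Mul(-38089, Pow(Mul(201, Pow(201, Rational(1, 2))), -1))) = Add(Mul(27130, Pow(Mul(Rational(1, 5), Pow(Mul(Pow(527, -1), Add(3, Mul(177, 527))), Rational(1, 2))), -1)), Mul(-38089, Mul(Rational(1, 40401), Pow(201, Rational(1, 2))))) = Add(Mul(27130, Pow(Mul(Rational(1, 5), Pow(Mul(Rational(1, 527), Add(3, 93279)), Rational(1, 2))), -1)), Mul(Rational(-38089, 40401), Pow(201, Rational(1, 2)))) = Add(Mul(27130, Pow(Mul(Rational(1, 5), Pow(Mul(Rational(1, 527), 93282), Rational(1, 2))), -1)), Mul(Rational(-38089, 40401), Pow(201, Rational(1, 2)))) = Add(Mul(27130, Pow(Mul(Rational(1, 5), Pow(Rational(93282, 527), Rational(1, 2))), -1)), Mul(Rational(-38089, 40401), Pow(201, Rational(1, 2)))) = Add(Mul(27130, Pow(Mul(Rational(1, 5), Mul(Rational(1, 527), Pow(49159614, Rational(1, 2)))), -1)), Mul(Rational(-38089, 40401), Pow(201, Rational(1, 2)))) = Add(Mul(27130, Pow(Mul(Rational(1, 2635), Pow(49159614, Rational(1, 2))), -1)), Mul(Rational(-38089, 40401), Pow(201, Rational(1, 2)))) = Add(Mul(27130, Mul(Rational(5, 93282), Pow(49159614, Rational(1, 2)))), Mul(Rational(-38089, 40401), Pow(201, Rational(1, 2)))) = Add(Mul(Rational(67825, 46641), Pow(49159614, Rational(1, 2))), Mul(Rational(-38089, 40401), Pow(201, Rational(1, 2)))) = Add(Mul(Rational(-38089, 40401), Pow(201, Rational(1, 2))), Mul(Rational(67825, 46641), Pow(49159614, Rational(1, 2))))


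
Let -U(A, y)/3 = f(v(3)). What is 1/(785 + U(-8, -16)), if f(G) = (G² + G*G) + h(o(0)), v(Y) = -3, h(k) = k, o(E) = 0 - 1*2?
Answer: 1/737 ≈ 0.0013569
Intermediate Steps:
o(E) = -2 (o(E) = 0 - 2 = -2)
f(G) = -2 + 2*G² (f(G) = (G² + G*G) - 2 = (G² + G²) - 2 = 2*G² - 2 = -2 + 2*G²)
U(A, y) = -48 (U(A, y) = -3*(-2 + 2*(-3)²) = -3*(-2 + 2*9) = -3*(-2 + 18) = -3*16 = -48)
1/(785 + U(-8, -16)) = 1/(785 - 48) = 1/737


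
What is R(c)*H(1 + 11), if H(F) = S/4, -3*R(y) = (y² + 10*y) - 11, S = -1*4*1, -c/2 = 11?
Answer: 253/3 ≈ 84.333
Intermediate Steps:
c = -22 (c = -2*11 = -22)
S = -4 (S = -4*1 = -4)
R(y) = 11/3 - 10*y/3 - y²/3 (R(y) = -((y² + 10*y) - 11)/3 = -(-11 + y² + 10*y)/3 = 11/3 - 10*y/3 - y²/3)
H(F) = -1 (H(F) = -4/4 = -4*¼ = -1)
R(c)*H(1 + 11) = (11/3 - 10/3*(-22) - ⅓*(-22)²)*(-1) = (11/3 + 220/3 - ⅓*484)*(-1) = (11/3 + 220/3 - 484/3)*(-1) = -253/3*(-1) = 253/3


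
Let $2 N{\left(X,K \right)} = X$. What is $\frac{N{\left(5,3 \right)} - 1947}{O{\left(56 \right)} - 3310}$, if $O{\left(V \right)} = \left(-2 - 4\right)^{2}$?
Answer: $\frac{3889}{6548} \approx 0.59392$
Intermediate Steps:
$O{\left(V \right)} = 36$ ($O{\left(V \right)} = \left(-6\right)^{2} = 36$)
$N{\left(X,K \right)} = \frac{X}{2}$
$\frac{N{\left(5,3 \right)} - 1947}{O{\left(56 \right)} - 3310} = \frac{\frac{1}{2} \cdot 5 - 1947}{36 - 3310} = \frac{\frac{5}{2} - 1947}{-3274} = \left(- \frac{3889}{2}\right) \left(- \frac{1}{3274}\right) = \frac{3889}{6548}$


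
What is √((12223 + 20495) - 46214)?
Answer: 2*I*√3374 ≈ 116.17*I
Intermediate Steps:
√((12223 + 20495) - 46214) = √(32718 - 46214) = √(-13496) = 2*I*√3374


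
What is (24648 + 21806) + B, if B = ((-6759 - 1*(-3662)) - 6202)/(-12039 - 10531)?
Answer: 1048476079/22570 ≈ 46454.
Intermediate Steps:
B = 9299/22570 (B = ((-6759 + 3662) - 6202)/(-22570) = (-3097 - 6202)*(-1/22570) = -9299*(-1/22570) = 9299/22570 ≈ 0.41201)
(24648 + 21806) + B = (24648 + 21806) + 9299/22570 = 46454 + 9299/22570 = 1048476079/22570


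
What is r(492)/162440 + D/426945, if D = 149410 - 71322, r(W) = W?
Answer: 644733583/3467647290 ≈ 0.18593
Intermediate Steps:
D = 78088
r(492)/162440 + D/426945 = 492/162440 + 78088/426945 = 492*(1/162440) + 78088*(1/426945) = 123/40610 + 78088/426945 = 644733583/3467647290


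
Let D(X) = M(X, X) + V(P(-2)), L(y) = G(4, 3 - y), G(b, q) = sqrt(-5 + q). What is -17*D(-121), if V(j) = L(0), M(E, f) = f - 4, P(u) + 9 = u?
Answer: 2125 - 17*I*sqrt(2) ≈ 2125.0 - 24.042*I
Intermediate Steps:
P(u) = -9 + u
L(y) = sqrt(-2 - y) (L(y) = sqrt(-5 + (3 - y)) = sqrt(-2 - y))
M(E, f) = -4 + f
V(j) = I*sqrt(2) (V(j) = sqrt(-2 - 1*0) = sqrt(-2 + 0) = sqrt(-2) = I*sqrt(2))
D(X) = -4 + X + I*sqrt(2) (D(X) = (-4 + X) + I*sqrt(2) = -4 + X + I*sqrt(2))
-17*D(-121) = -17*(-4 - 121 + I*sqrt(2)) = -17*(-125 + I*sqrt(2)) = 2125 - 17*I*sqrt(2)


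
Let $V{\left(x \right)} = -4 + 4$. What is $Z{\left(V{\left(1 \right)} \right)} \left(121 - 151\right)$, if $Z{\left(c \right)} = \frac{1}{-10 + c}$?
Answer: $3$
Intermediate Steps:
$V{\left(x \right)} = 0$
$Z{\left(V{\left(1 \right)} \right)} \left(121 - 151\right) = \frac{121 - 151}{-10 + 0} = \frac{1}{-10} \left(-30\right) = \left(- \frac{1}{10}\right) \left(-30\right) = 3$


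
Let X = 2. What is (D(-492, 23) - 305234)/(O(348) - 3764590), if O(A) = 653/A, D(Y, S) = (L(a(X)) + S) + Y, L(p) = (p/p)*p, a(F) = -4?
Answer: 106386036/1310076667 ≈ 0.081206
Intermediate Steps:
L(p) = p (L(p) = 1*p = p)
D(Y, S) = -4 + S + Y (D(Y, S) = (-4 + S) + Y = -4 + S + Y)
(D(-492, 23) - 305234)/(O(348) - 3764590) = ((-4 + 23 - 492) - 305234)/(653/348 - 3764590) = (-473 - 305234)/(653*(1/348) - 3764590) = -305707/(653/348 - 3764590) = -305707/(-1310076667/348) = -305707*(-348/1310076667) = 106386036/1310076667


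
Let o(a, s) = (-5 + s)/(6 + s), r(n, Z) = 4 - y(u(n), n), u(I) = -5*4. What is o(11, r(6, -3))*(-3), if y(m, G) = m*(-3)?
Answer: -183/50 ≈ -3.6600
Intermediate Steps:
u(I) = -20
y(m, G) = -3*m
r(n, Z) = -56 (r(n, Z) = 4 - (-3)*(-20) = 4 - 1*60 = 4 - 60 = -56)
o(a, s) = (-5 + s)/(6 + s)
o(11, r(6, -3))*(-3) = ((-5 - 56)/(6 - 56))*(-3) = (-61/(-50))*(-3) = -1/50*(-61)*(-3) = (61/50)*(-3) = -183/50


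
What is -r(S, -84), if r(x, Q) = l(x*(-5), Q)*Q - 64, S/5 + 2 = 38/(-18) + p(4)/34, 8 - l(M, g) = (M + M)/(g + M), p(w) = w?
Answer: -782872/2423 ≈ -323.10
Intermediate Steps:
l(M, g) = 8 - 2*M/(M + g) (l(M, g) = 8 - (M + M)/(g + M) = 8 - 2*M/(M + g))
S = -3055/153 (S = -10 + 5*(38/(-18) + 4/34) = -10 + 5*(38*(-1/18) + 4*(1/34)) = -10 + 5*(-19/9 + 2/17) = -10 + 5*(-305/153) = -10 - 1525/153 = -3055/153 ≈ -19.967)
r(x, Q) = -64 + 2*Q*(-15*x + 4*Q)/(Q - 5*x) (r(x, Q) = (2*(3*(x*(-5)) + 4*Q)/(x*(-5) + Q))*Q - 64 = (2*(3*(-5*x) + 4*Q)/(-5*x + Q))*Q - 64 = (2*(-15*x + 4*Q)/(Q - 5*x))*Q - 64 = 2*Q*(-15*x + 4*Q)/(Q - 5*x) - 64 = -64 + 2*Q*(-15*x + 4*Q)/(Q - 5*x))
-r(S, -84) = -2*(-32*(-84) + 160*(-3055/153) - 84*(-15*(-3055/153) + 4*(-84)))/(-84 - 5*(-3055/153)) = -2*(2688 - 488800/153 - 84*(15275/51 - 336))/(-84 + 15275/153) = -2*(2688 - 488800/153 - 84*(-1861/51))/2423/153 = -2*153*(2688 - 488800/153 + 52108/17)/2423 = -2*153*391436/(2423*153) = -1*782872/2423 = -782872/2423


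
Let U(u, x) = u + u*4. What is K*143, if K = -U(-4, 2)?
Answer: 2860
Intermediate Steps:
U(u, x) = 5*u (U(u, x) = u + 4*u = 5*u)
K = 20 (K = -5*(-4) = -1*(-20) = 20)
K*143 = 20*143 = 2860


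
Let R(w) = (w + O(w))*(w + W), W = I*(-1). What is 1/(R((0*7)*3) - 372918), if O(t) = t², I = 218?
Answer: -1/372918 ≈ -2.6816e-6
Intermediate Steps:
W = -218 (W = 218*(-1) = -218)
R(w) = (-218 + w)*(w + w²) (R(w) = (w + w²)*(w - 218) = (w + w²)*(-218 + w) = (-218 + w)*(w + w²))
1/(R((0*7)*3) - 372918) = 1/(((0*7)*3)*(-218 + ((0*7)*3)² - 217*0*7*3) - 372918) = 1/((0*3)*(-218 + (0*3)² - 0*3) - 372918) = 1/(0*(-218 + 0² - 217*0) - 372918) = 1/(0*(-218 + 0 + 0) - 372918) = 1/(0*(-218) - 372918) = 1/(0 - 372918) = 1/(-372918) = -1/372918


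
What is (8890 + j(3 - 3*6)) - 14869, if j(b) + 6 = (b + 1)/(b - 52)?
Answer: -400981/67 ≈ -5984.8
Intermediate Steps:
j(b) = -6 + (1 + b)/(-52 + b) (j(b) = -6 + (b + 1)/(b - 52) = -6 + (1 + b)/(-52 + b))
(8890 + j(3 - 3*6)) - 14869 = (8890 + (313 - 5*(3 - 3*6))/(-52 + (3 - 3*6))) - 14869 = (8890 + (313 - 5*(3 - 18))/(-52 + (3 - 18))) - 14869 = (8890 + (313 - 5*(-15))/(-52 - 15)) - 14869 = (8890 + (313 + 75)/(-67)) - 14869 = (8890 - 1/67*388) - 14869 = (8890 - 388/67) - 14869 = 595242/67 - 14869 = -400981/67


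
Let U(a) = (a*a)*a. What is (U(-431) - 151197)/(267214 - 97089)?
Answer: -80214188/170125 ≈ -471.50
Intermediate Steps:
U(a) = a³ (U(a) = a²*a = a³)
(U(-431) - 151197)/(267214 - 97089) = ((-431)³ - 151197)/(267214 - 97089) = (-80062991 - 151197)/170125 = -80214188*1/170125 = -80214188/170125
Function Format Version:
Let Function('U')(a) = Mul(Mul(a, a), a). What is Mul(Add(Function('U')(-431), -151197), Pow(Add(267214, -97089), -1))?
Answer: Rational(-80214188, 170125) ≈ -471.50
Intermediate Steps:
Function('U')(a) = Pow(a, 3) (Function('U')(a) = Mul(Pow(a, 2), a) = Pow(a, 3))
Mul(Add(Function('U')(-431), -151197), Pow(Add(267214, -97089), -1)) = Mul(Add(Pow(-431, 3), -151197), Pow(Add(267214, -97089), -1)) = Mul(Add(-80062991, -151197), Pow(170125, -1)) = Mul(-80214188, Rational(1, 170125)) = Rational(-80214188, 170125)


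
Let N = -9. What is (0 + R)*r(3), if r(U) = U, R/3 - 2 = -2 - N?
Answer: 81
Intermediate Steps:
R = 27 (R = 6 + 3*(-2 - 1*(-9)) = 6 + 3*(-2 + 9) = 6 + 3*7 = 6 + 21 = 27)
(0 + R)*r(3) = (0 + 27)*3 = 27*3 = 81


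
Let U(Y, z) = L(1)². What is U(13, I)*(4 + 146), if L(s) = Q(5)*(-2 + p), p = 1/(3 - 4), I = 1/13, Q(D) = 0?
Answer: 0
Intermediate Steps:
I = 1/13 ≈ 0.076923
p = -1 (p = 1/(-1) = -1)
L(s) = 0 (L(s) = 0*(-2 - 1) = 0*(-3) = 0)
U(Y, z) = 0 (U(Y, z) = 0² = 0)
U(13, I)*(4 + 146) = 0*(4 + 146) = 0*150 = 0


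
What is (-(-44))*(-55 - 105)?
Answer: -7040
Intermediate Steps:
(-(-44))*(-55 - 105) = -44*(-1)*(-160) = 44*(-160) = -7040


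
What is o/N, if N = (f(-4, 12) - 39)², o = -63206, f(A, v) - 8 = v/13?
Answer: -628342/8993 ≈ -69.870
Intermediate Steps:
f(A, v) = 8 + v/13
N = 152881/169 (N = ((8 + (1/13)*12) - 39)² = ((8 + 12/13) - 39)² = (116/13 - 39)² = (-391/13)² = 152881/169 ≈ 904.62)
o/N = -63206/152881/169 = -63206*169/152881 = -628342/8993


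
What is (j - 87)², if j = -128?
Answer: 46225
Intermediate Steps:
(j - 87)² = (-128 - 87)² = (-215)² = 46225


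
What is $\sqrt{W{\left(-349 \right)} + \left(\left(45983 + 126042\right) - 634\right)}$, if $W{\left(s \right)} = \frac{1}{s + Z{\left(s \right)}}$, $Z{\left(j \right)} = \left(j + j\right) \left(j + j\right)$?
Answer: $\frac{\sqrt{4513825570228070}}{162285} \approx 413.99$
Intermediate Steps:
$Z{\left(j \right)} = 4 j^{2}$ ($Z{\left(j \right)} = 2 j 2 j = 4 j^{2}$)
$W{\left(s \right)} = \frac{1}{s + 4 s^{2}}$
$\sqrt{W{\left(-349 \right)} + \left(\left(45983 + 126042\right) - 634\right)} = \sqrt{\frac{1}{\left(-349\right) \left(1 + 4 \left(-349\right)\right)} + \left(\left(45983 + 126042\right) - 634\right)} = \sqrt{- \frac{1}{349 \left(1 - 1396\right)} + \left(172025 - 634\right)} = \sqrt{- \frac{1}{349 \left(-1395\right)} + \left(172025 - 634\right)} = \sqrt{\left(- \frac{1}{349}\right) \left(- \frac{1}{1395}\right) + 171391} = \sqrt{\frac{1}{486855} + 171391} = \sqrt{\frac{83442565306}{486855}} = \frac{\sqrt{4513825570228070}}{162285}$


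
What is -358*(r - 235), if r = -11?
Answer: 88068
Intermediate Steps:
-358*(r - 235) = -358*(-11 - 235) = -358*(-246) = 88068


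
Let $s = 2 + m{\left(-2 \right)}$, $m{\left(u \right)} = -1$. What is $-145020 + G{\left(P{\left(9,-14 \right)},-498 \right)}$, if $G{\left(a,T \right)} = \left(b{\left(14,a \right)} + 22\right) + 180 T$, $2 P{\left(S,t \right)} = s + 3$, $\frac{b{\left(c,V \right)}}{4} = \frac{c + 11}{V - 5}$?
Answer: $- \frac{704014}{3} \approx -2.3467 \cdot 10^{5}$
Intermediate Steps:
$s = 1$ ($s = 2 - 1 = 1$)
$b{\left(c,V \right)} = \frac{4 \left(11 + c\right)}{-5 + V}$ ($b{\left(c,V \right)} = 4 \frac{c + 11}{V - 5} = 4 \frac{11 + c}{-5 + V} = \frac{4 \left(11 + c\right)}{-5 + V}$)
$P{\left(S,t \right)} = 2$ ($P{\left(S,t \right)} = \frac{1 + 3}{2} = \frac{1}{2} \cdot 4 = 2$)
$G{\left(a,T \right)} = 22 + \frac{100}{-5 + a} + 180 T$ ($G{\left(a,T \right)} = \left(\frac{4 \left(11 + 14\right)}{-5 + a} + 22\right) + 180 T = \left(4 \frac{1}{-5 + a} 25 + 22\right) + 180 T = \left(\frac{100}{-5 + a} + 22\right) + 180 T = \left(22 + \frac{100}{-5 + a}\right) + 180 T = 22 + \frac{100}{-5 + a} + 180 T$)
$-145020 + G{\left(P{\left(9,-14 \right)},-498 \right)} = -145020 + \frac{2 \left(50 + \left(-5 + 2\right) \left(11 + 90 \left(-498\right)\right)\right)}{-5 + 2} = -145020 + \frac{2 \left(50 - 3 \left(11 - 44820\right)\right)}{-3} = -145020 + 2 \left(- \frac{1}{3}\right) \left(50 - -134427\right) = -145020 + 2 \left(- \frac{1}{3}\right) \left(50 + 134427\right) = -145020 + 2 \left(- \frac{1}{3}\right) 134477 = -145020 - \frac{268954}{3} = - \frac{704014}{3}$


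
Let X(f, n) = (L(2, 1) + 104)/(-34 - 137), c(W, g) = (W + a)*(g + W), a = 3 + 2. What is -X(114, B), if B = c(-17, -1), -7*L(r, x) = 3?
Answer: 725/1197 ≈ 0.60568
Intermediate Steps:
L(r, x) = -3/7 (L(r, x) = -⅐*3 = -3/7)
a = 5
c(W, g) = (5 + W)*(W + g) (c(W, g) = (W + 5)*(g + W) = (5 + W)*(W + g))
B = 216 (B = (-17)² + 5*(-17) + 5*(-1) - 17*(-1) = 289 - 85 - 5 + 17 = 216)
X(f, n) = -725/1197 (X(f, n) = (-3/7 + 104)/(-34 - 137) = (725/7)/(-171) = (725/7)*(-1/171) = -725/1197)
-X(114, B) = -1*(-725/1197) = 725/1197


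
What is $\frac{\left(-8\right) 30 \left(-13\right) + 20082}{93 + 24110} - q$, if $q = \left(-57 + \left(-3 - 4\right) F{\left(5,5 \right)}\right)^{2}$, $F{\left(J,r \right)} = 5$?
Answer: $- \frac{204830990}{24203} \approx -8463.0$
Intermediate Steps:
$q = 8464$ ($q = \left(-57 + \left(-3 - 4\right) 5\right)^{2} = \left(-57 - 35\right)^{2} = \left(-92\right)^{2} = 8464$)
$\frac{\left(-8\right) 30 \left(-13\right) + 20082}{93 + 24110} - q = \frac{\left(-8\right) 30 \left(-13\right) + 20082}{93 + 24110} - 8464 = \frac{\left(-240\right) \left(-13\right) + 20082}{24203} - 8464 = \left(3120 + 20082\right) \frac{1}{24203} - 8464 = 23202 \cdot \frac{1}{24203} - 8464 = \frac{23202}{24203} - 8464 = - \frac{204830990}{24203}$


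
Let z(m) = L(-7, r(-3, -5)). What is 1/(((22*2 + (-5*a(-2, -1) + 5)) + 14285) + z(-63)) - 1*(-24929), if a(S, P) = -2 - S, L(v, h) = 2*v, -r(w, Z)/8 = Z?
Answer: 356983281/14320 ≈ 24929.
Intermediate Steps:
r(w, Z) = -8*Z
z(m) = -14 (z(m) = 2*(-7) = -14)
1/(((22*2 + (-5*a(-2, -1) + 5)) + 14285) + z(-63)) - 1*(-24929) = 1/(((22*2 + (-5*(-2 - 1*(-2)) + 5)) + 14285) - 14) - 1*(-24929) = 1/(((44 + (-5*(-2 + 2) + 5)) + 14285) - 14) + 24929 = 1/(((44 + (-5*0 + 5)) + 14285) - 14) + 24929 = 1/(((44 + (0 + 5)) + 14285) - 14) + 24929 = 1/(((44 + 5) + 14285) - 14) + 24929 = 1/((49 + 14285) - 14) + 24929 = 1/(14334 - 14) + 24929 = 1/14320 + 24929 = 356983281/14320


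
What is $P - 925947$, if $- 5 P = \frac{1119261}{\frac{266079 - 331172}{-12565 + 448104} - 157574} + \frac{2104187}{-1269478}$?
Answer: $- \frac{26890647060924875612129}{29041292800488654} \approx -9.2595 \cdot 10^{5}$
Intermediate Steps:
$P = \frac{50883809192093209}{29041292800488654}$ ($P = - \frac{\frac{1119261}{\frac{266079 - 331172}{-12565 + 448104} - 157574} + \frac{2104187}{-1269478}}{5} = - \frac{\frac{1119261}{- \frac{65093}{435539} - 157574} + 2104187 \left(- \frac{1}{1269478}\right)}{5} = - \frac{\frac{1119261}{\left(-65093\right) \frac{1}{435539} - 157574} - \frac{2104187}{1269478}}{5} = - \frac{\frac{1119261}{- \frac{65093}{435539} - 157574} - \frac{2104187}{1269478}}{5} = - \frac{\frac{1119261}{- \frac{68629687479}{435539}} - \frac{2104187}{1269478}}{5} = - \frac{1119261 \left(- \frac{435539}{68629687479}\right) - \frac{2104187}{1269478}}{5} = - \frac{- \frac{162493938893}{22876562493} - \frac{2104187}{1269478}}{5} = \left(- \frac{1}{5}\right) \left(- \frac{254419045960466045}{29041292800488654}\right) = \frac{50883809192093209}{29041292800488654} \approx 1.7521$)
$P - 925947 = \frac{50883809192093209}{29041292800488654} - 925947 = - \frac{26890647060924875612129}{29041292800488654}$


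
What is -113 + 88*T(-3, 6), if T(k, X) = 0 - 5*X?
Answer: -2753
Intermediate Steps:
T(k, X) = -5*X
-113 + 88*T(-3, 6) = -113 + 88*(-5*6) = -113 + 88*(-30) = -113 - 2640 = -2753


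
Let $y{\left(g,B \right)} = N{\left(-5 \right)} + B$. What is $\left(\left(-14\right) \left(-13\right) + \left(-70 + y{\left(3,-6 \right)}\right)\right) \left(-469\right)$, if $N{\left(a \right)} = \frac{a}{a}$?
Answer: $-50183$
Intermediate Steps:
$N{\left(a \right)} = 1$
$y{\left(g,B \right)} = 1 + B$
$\left(\left(-14\right) \left(-13\right) + \left(-70 + y{\left(3,-6 \right)}\right)\right) \left(-469\right) = \left(\left(-14\right) \left(-13\right) + \left(-70 + \left(1 - 6\right)\right)\right) \left(-469\right) = \left(182 - 75\right) \left(-469\right) = 107 \left(-469\right) = -50183$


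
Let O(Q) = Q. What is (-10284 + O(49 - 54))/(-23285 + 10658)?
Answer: 10289/12627 ≈ 0.81484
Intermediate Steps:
(-10284 + O(49 - 54))/(-23285 + 10658) = (-10284 + (49 - 54))/(-23285 + 10658) = (-10284 - 5)/(-12627) = -10289*(-1/12627) = 10289/12627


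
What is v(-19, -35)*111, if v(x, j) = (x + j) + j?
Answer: -9879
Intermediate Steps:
v(x, j) = x + 2*j (v(x, j) = (j + x) + j = x + 2*j)
v(-19, -35)*111 = (-19 + 2*(-35))*111 = (-19 - 70)*111 = -89*111 = -9879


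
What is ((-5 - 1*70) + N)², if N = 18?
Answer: 3249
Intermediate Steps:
((-5 - 1*70) + N)² = ((-5 - 1*70) + 18)² = ((-5 - 70) + 18)² = (-75 + 18)² = (-57)² = 3249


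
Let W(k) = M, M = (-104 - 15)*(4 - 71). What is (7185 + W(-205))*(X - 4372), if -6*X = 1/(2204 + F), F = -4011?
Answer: -27634913009/417 ≈ -6.6271e+7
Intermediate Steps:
X = 1/10842 (X = -1/(6*(2204 - 4011)) = -1/6/(-1807) = -1/6*(-1/1807) = 1/10842 ≈ 9.2234e-5)
M = 7973 (M = -119*(-67) = 7973)
W(k) = 7973
(7185 + W(-205))*(X - 4372) = (7185 + 7973)*(1/10842 - 4372) = 15158*(-47401223/10842) = -27634913009/417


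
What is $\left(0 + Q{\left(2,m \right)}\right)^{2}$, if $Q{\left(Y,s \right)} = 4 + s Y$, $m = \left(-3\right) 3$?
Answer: $196$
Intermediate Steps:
$m = -9$
$Q{\left(Y,s \right)} = 4 + Y s$
$\left(0 + Q{\left(2,m \right)}\right)^{2} = \left(0 + \left(4 + 2 \left(-9\right)\right)\right)^{2} = \left(0 + \left(4 - 18\right)\right)^{2} = \left(0 - 14\right)^{2} = \left(-14\right)^{2} = 196$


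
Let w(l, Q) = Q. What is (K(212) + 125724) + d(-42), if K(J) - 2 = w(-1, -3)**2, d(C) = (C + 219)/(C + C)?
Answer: 3520521/28 ≈ 1.2573e+5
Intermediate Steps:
d(C) = (219 + C)/(2*C) (d(C) = (219 + C)/((2*C)) = (219 + C)*(1/(2*C)) = (219 + C)/(2*C))
K(J) = 11 (K(J) = 2 + (-3)**2 = 2 + 9 = 11)
(K(212) + 125724) + d(-42) = (11 + 125724) + (1/2)*(219 - 42)/(-42) = 125735 + (1/2)*(-1/42)*177 = 125735 - 59/28 = 3520521/28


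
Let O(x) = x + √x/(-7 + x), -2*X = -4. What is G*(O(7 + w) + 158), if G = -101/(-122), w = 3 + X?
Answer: 8585/61 + 101*√3/305 ≈ 141.31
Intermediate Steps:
X = 2 (X = -½*(-4) = 2)
w = 5 (w = 3 + 2 = 5)
O(x) = x + √x/(-7 + x)
G = 101/122 (G = -101*(-1/122) = 101/122 ≈ 0.82787)
G*(O(7 + w) + 158) = 101*((√(7 + 5) + (7 + 5)² - 7*(7 + 5))/(-7 + (7 + 5)) + 158)/122 = 101*((√12 + 12² - 7*12)/(-7 + 12) + 158)/122 = 101*((2*√3 + 144 - 84)/5 + 158)/122 = 101*((60 + 2*√3)/5 + 158)/122 = 101*((12 + 2*√3/5) + 158)/122 = 101*(170 + 2*√3/5)/122 = 8585/61 + 101*√3/305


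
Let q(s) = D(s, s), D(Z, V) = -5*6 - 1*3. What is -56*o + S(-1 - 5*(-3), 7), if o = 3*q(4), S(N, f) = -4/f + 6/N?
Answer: 38807/7 ≈ 5543.9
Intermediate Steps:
D(Z, V) = -33 (D(Z, V) = -30 - 3 = -33)
q(s) = -33
o = -99 (o = 3*(-33) = -99)
-56*o + S(-1 - 5*(-3), 7) = -56*(-99) + (-4/7 + 6/(-1 - 5*(-3))) = 5544 + (-4*⅐ + 6/(-1 + 15)) = 5544 + (-4/7 + 6/14) = 5544 + (-4/7 + 6*(1/14)) = 5544 + (-4/7 + 3/7) = 5544 - ⅐ = 38807/7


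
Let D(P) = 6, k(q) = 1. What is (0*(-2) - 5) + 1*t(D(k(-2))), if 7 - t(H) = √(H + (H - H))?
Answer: 2 - √6 ≈ -0.44949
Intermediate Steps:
t(H) = 7 - √H (t(H) = 7 - √(H + (H - H)) = 7 - √(H + 0) = 7 - √H)
(0*(-2) - 5) + 1*t(D(k(-2))) = (0*(-2) - 5) + 1*(7 - √6) = (0 - 5) + (7 - √6) = -5 + (7 - √6) = 2 - √6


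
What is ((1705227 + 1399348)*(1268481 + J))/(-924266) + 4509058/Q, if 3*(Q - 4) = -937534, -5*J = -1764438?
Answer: -2359589944123605687/433259854426 ≈ -5.4461e+6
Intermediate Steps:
J = 1764438/5 (J = -1/5*(-1764438) = 1764438/5 ≈ 3.5289e+5)
Q = -937522/3 (Q = 4 + (1/3)*(-937534) = 4 - 937534/3 = -937522/3 ≈ -3.1251e+5)
((1705227 + 1399348)*(1268481 + J))/(-924266) + 4509058/Q = ((1705227 + 1399348)*(1268481 + 1764438/5))/(-924266) + 4509058/(-937522/3) = (3104575*(8106843/5))*(-1/924266) + 4509058*(-3/937522) = 5033660421345*(-1/924266) - 6763587/468761 = -5033660421345/924266 - 6763587/468761 = -2359589944123605687/433259854426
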